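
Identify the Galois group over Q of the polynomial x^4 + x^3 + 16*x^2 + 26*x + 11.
The polynomial is an irreducible quartic over Q and its discriminant is 465125, which is not a perfect square, so the Galois group is not contained in A_4. The resolvent cubic y^3 - 16*y^2 - 18*y + 17 has exactly one rational root, so the Galois group is C_4 or D_4. The quartic becomes reducible over Q(sqrt(disc)), so the group is C_4.

C_4 (also written C4)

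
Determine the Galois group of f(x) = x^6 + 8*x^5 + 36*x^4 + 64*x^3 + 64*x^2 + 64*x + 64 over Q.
The polynomial f is an irreducible sextic over Q, so G = Gal(f/Q) is one of the 16 transitive subgroups 6T1, ..., 6T16 of S_6. The discriminant of f is -1154968245501952, which is not a perfect square, so G is not contained in A_6. The transitive groups of degree 6 not contained in A_6 are: C_6 (6T1, order 6), S_3 (6T2, order 6), D_6 (6T3, order 12), C_3 x S_3 (6T5, order 18), A_4 x C_2 (6T6, order 24), S_4 (6T8, order 24), S_3 x S_3 (6T9, order 36), S_4 x C_2 (6T11, order 48), (S_3 x S_3) : C_2 (6T13, order 72), PGL(2,5) (6T14, order 120), S_6 (6T16, order 720). By Dedekind's theorem, for a prime p not dividing disc(f) the degrees of the irreducible factors of f mod p form the cycle type of an element of G. Factoring f modulo the 37 such primes p <= 167 (skipping 2, 7, which divide the discriminant), each new pattern first appears at: mod 3: f = (x^6 + 2x^5 + x^3 + x^2 + x + 1), pattern 6; mod 11: f = (x^3 + 10x + 3)(x^3 + 8x^2 + 4x + 3), pattern 3+3; mod 13: f = (x^2 + x + 12)(x^2 + 8x + 9)(x^2 + 12x + 3), pattern 2+2+2; mod 29: f = (x + 1)(x + 4)(x + 13)(x + 24)(x + 26)(x + 27), pattern 1+1+1+1+1+1. No other pattern occurs in this range, so the set of observed cycle types is {6, 3+3, 2+2+2, 1+1+1+1+1+1}. The candidates containing elements of all these cycle types are C_6 (6T1) of order 6, D_6 (6T3) of order 12, C_3 x S_3 (6T5) of order 18, A_4 x C_2 (6T6) of order 24, S_3 x S_3 (6T9) of order 36, S_4 x C_2 (6T11) of order 48, (S_3 x S_3) : C_2 (6T13) of order 72, PGL(2,5) (6T14) of order 120, S_6 (6T16) of order 720; the others are excluded. The observed types are precisely the cycle types that occur in C_6 (6T1). Each of the other remaining candidates has further cycle types, and by the Chebotarev density theorem the matching factorization patterns would occur for a proportion of primes equal to their share of the group: D_6 (6T3) additionally contains elements of type 2+2+1+1 (3 of its 12 elements, about 25% of primes); C_3 x S_3 (6T5) additionally contains elements of type 3+1+1+1 (4 of its 18 elements, about 22% of primes); A_4 x C_2 (6T6) additionally contains elements of type 2+2+1+1, 2+1+1+1+1 (6 of its 24 elements, about 25% of primes); S_3 x S_3 (6T9) additionally contains elements of type 3+1+1+1, 2+2+1+1 (13 of its 36 elements, about 36% of primes); S_4 x C_2 (6T11) additionally contains elements of type 4+2, 4+1+1, 2+2+1+1, 2+1+1+1+1 (24 of its 48 elements, about 50% of primes); (S_3 x S_3) : C_2 (6T13) additionally contains elements of type 4+2, 3+2+1, 3+1+1+1, 2+2+1+1, 2+1+1+1+1 (49 of its 72 elements, about 68% of primes); PGL(2,5) (6T14) additionally contains elements of type 5+1, 4+1+1, 2+2+1+1 (69 of its 120 elements, about 58% of primes); S_6 (6T16) additionally contains elements of type 5+1, 4+2, 4+1+1, 3+2+1, 3+1+1+1, 2+2+1+1, 2+1+1+1+1 (544 of its 720 elements, about 76% of primes). None of the 37 primes tested shows any such pattern (for each of these groups the chance of that is below 10^-4), which rules them out. Hence G = C_6 (6T1), of order 6.

C_6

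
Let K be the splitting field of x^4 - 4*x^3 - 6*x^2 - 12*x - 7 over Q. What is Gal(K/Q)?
The polynomial is an irreducible quartic over Q and its discriminant is -1048576, which is not a perfect square, so the Galois group is not contained in A_4. The resolvent cubic y^3 + 6*y^2 + 76*y + 136 has exactly one rational root, so the Galois group is C_4 or D_4. The quartic remains irreducible over Q(sqrt(disc)), so the group is D_4.

D_4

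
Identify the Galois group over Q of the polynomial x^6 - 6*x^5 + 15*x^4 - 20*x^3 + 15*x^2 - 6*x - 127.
D_6

The polynomial f is an irreducible sextic over Q, so G = Gal(f/Q) is one of the 16 transitive subgroups 6T1, ..., 6T16 of S_6. The discriminant of f is 1603087953297408, which is not a perfect square, so G is not contained in A_6. The transitive groups of degree 6 not contained in A_6 are: C_6 (6T1, order 6), S_3 (6T2, order 6), D_6 (6T3, order 12), C_3 x S_3 (6T5, order 18), A_4 x C_2 (6T6, order 24), S_4 (6T8, order 24), S_3 x S_3 (6T9, order 36), S_4 x C_2 (6T11, order 48), (S_3 x S_3) : C_2 (6T13, order 72), PGL(2,5) (6T14, order 120), S_6 (6T16, order 720). By Dedekind's theorem, for a prime p not dividing disc(f) the degrees of the irreducible factors of f mod p form the cycle type of an element of G. Factoring f modulo the 79 such primes p <= 419 (skipping 2, 3, which divide the discriminant), each new pattern first appears at: mod 5: f = (x^2 + 2)(x^2 + x + 1)(x^2 + 3x + 4), pattern 2+2+2; mod 7: f = (x^3 + 4x^2 + 3x + 2)(x^3 + 4x^2 + 3x + 3), pattern 3+3; mod 13: f = (x^6 + 7x^5 + 2x^4 + 6x^3 + 2x^2 + 7x + 3), pattern 6; mod 17: f = (x + 6)(x + 9)(x^2 + 5x + 9)(x^2 + 8x + 6), pattern 2+2+1+1; mod 31: f = (x + 3)(x + 6)(x + 10)(x + 19)(x + 23)(x + 26), pattern 1+1+1+1+1+1. No other pattern occurs in this range, so the set of observed cycle types is {2+2+2, 3+3, 6, 2+2+1+1, 1+1+1+1+1+1}. The candidates containing elements of all these cycle types are D_6 (6T3) of order 12, A_4 x C_2 (6T6) of order 24, S_3 x S_3 (6T9) of order 36, S_4 x C_2 (6T11) of order 48, (S_3 x S_3) : C_2 (6T13) of order 72, PGL(2,5) (6T14) of order 120, S_6 (6T16) of order 720; the others are excluded. The observed types are precisely the cycle types that occur in D_6 (6T3). Each of the other remaining candidates has further cycle types, and by the Chebotarev density theorem the matching factorization patterns would occur for a proportion of primes equal to their share of the group: A_4 x C_2 (6T6) additionally contains elements of type 2+1+1+1+1 (3 of its 24 elements, about 12% of primes); S_3 x S_3 (6T9) additionally contains elements of type 3+1+1+1 (4 of its 36 elements, about 11% of primes); S_4 x C_2 (6T11) additionally contains elements of type 4+2, 4+1+1, 2+1+1+1+1 (15 of its 48 elements, about 31% of primes); (S_3 x S_3) : C_2 (6T13) additionally contains elements of type 4+2, 3+2+1, 3+1+1+1, 2+1+1+1+1 (40 of its 72 elements, about 56% of primes); PGL(2,5) (6T14) additionally contains elements of type 5+1, 4+1+1 (54 of its 120 elements, about 45% of primes); S_6 (6T16) additionally contains elements of type 5+1, 4+2, 4+1+1, 3+2+1, 3+1+1+1, 2+1+1+1+1 (499 of its 720 elements, about 69% of primes). None of the 79 primes tested shows any such pattern (for each of these groups the chance of that is below 10^-4), which rules them out. Hence G = D_6 (6T3), of order 12.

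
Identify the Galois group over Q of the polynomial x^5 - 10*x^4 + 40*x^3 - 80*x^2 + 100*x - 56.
A_5 (also written A5)

The polynomial f is an irreducible quintic over Q, so G = Gal(f/Q) is a transitive subgroup of S_5: one of C_5 (5T1, order 5), D_5 (5T2, order 10), F_20 (5T3, order 20), A_5 (5T4, order 60) or S_5 (5T5, order 120). The discriminant of f is 1024000000 = 32000^2, a perfect square, so G is contained in A_5. The transitive groups of degree 5 contained in A_5 are: C_5 (5T1, order 5), D_5 (5T2, order 10), A_5 (5T4, order 60). By Dedekind's theorem, for a prime p not dividing disc(f) the degrees of the irreducible factors of f mod p form the cycle type of an element of G. Factoring f modulo the 2 such primes p <= 7 (skipping 2, 5, which divide the discriminant), each new pattern first appears at: mod 3: f = (x^5 + 2x^4 + x^3 + x^2 + x + 1), pattern 5; mod 7: f = (x)(x + 1)(x^3 + 3x^2 + 2x + 2), pattern 3+1+1. No other pattern occurs in this range, so the set of observed cycle types is {5, 3+1+1}. Among the candidates above, the only group containing elements of all these cycle types is A_5 (5T4) — each of C_5 (5T1), D_5 (5T2) lacks at least one of them. Hence G = A_5 (5T4), of order 60.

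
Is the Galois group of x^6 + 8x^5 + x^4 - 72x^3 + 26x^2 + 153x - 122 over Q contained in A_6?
The polynomial is irreducible of degree 6 over Q. Its discriminant is 30991489 = 5567^2, a perfect square. A Galois group lies in the alternating group exactly when the discriminant is a square in Q, so the Galois group (PSL(2,5)) is contained in A_6.

Yes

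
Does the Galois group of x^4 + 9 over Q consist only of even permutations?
The polynomial is irreducible of degree 4 over Q. Its discriminant is 186624 = 432^2, a perfect square. A Galois group lies in the alternating group exactly when the discriminant is a square in Q, so the Galois group (V_4) is contained in A_4.

Yes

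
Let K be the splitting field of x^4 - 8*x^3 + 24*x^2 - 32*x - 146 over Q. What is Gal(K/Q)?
The polynomial is an irreducible quartic over Q and its discriminant is -1088391168, which is not a perfect square, so the Galois group is not contained in A_4. The resolvent cubic y^3 - 24*y^2 + 840*y - 5696 has exactly one rational root, so the Galois group is C_4 or D_4. The quartic remains irreducible over Q(sqrt(disc)), so the group is D_4.

4T3: D_4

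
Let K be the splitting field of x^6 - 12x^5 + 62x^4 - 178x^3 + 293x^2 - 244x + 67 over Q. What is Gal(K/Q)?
S_4 (also written S4+)

The polynomial f is an irreducible sextic over Q, so G = Gal(f/Q) is one of the 16 transitive subgroups 6T1, ..., 6T16 of S_6. The discriminant of f is 276091456 = 16616^2, a perfect square, so G is contained in A_6. The transitive groups of degree 6 contained in A_6 are: A_4 (6T4, order 12), S_4 (6T7, order 24), (C_3 x C_3) : C_4 (6T10, order 36), PSL(2,5) (6T12, order 60), A_6 (6T15, order 360). By Dedekind's theorem, for a prime p not dividing disc(f) the degrees of the irreducible factors of f mod p form the cycle type of an element of G. Factoring f modulo the 79 such primes p <= 421 (skipping 2, 31, 67, which divide the discriminant), each new pattern first appears at: mod 3: f = (x^2 + 1)(x^4 + x^2 + 2x + 1), pattern 4+2; mod 5: f = (x^3 + 3x + 2)(x^3 + 3x^2 + 4x + 1), pattern 3+3; mod 11: f = (x + 4)(x + 10)(x^2 + 2x + 10)(x^2 + 5x + 3), pattern 2+2+1+1. No other pattern occurs in this range, so the set of observed cycle types is {4+2, 3+3, 2+2+1+1}. The candidates containing elements of all these cycle types are S_4 (6T7) of order 24, (C_3 x C_3) : C_4 (6T10) of order 36, A_6 (6T15) of order 360; the others are excluded. The observed types are precisely the cycle types that occur in S_4 (6T7) (apart from the identity). Each of the other remaining candidates has further cycle types, and by the Chebotarev density theorem the matching factorization patterns would occur for a proportion of primes equal to their share of the group: (C_3 x C_3) : C_4 (6T10) additionally contains elements of type 3+1+1+1 (4 of its 36 elements, about 11% of primes); A_6 (6T15) additionally contains elements of type 5+1, 3+1+1+1 (184 of its 360 elements, about 51% of primes). None of the 79 primes tested shows any such pattern (for each of these groups the chance of that is below 10^-4), which rules them out. Hence G = S_4 (6T7), of order 24.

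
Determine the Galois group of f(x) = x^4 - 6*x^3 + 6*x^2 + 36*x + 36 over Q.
The polynomial is an irreducible quartic over Q and its discriminant is 41990400 = 6480^2, a perfect square, so the Galois group is contained in A_4. The resolvent cubic y^3 - 6*y^2 - 360*y - 1728 splits completely over Q, which gives the Klein four-group V_4.

V_4, the Klein four-group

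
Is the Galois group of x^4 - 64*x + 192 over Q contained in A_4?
Yes

The polynomial is irreducible of degree 4 over Q. Its discriminant is 1358954496 = 36864^2, a perfect square. A Galois group lies in the alternating group exactly when the discriminant is a square in Q, so the Galois group (A_4) is contained in A_4.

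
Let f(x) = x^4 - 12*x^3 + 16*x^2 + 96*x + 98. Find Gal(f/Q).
D_4 (also written D4)

The polynomial is an irreducible quartic over Q and its discriminant is -384787456, which is not a perfect square, so the Galois group is not contained in A_4. The resolvent cubic y^3 - 16*y^2 - 1544*y - 17056 has exactly one rational root, so the Galois group is C_4 or D_4. The quartic remains irreducible over Q(sqrt(disc)), so the group is D_4.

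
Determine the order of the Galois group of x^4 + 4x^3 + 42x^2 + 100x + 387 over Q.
The degree of the splitting field over Q equals the order of the Galois group, so first determine the group. The polynomial is an irreducible quartic over Q and its discriminant is 857311232, which is not a perfect square, so the Galois group is not contained in A_4. The resolvent cubic y^3 - 42*y^2 - 1148*y + 48824 has exactly one rational root, so the Galois group is C_4 or D_4. The quartic remains irreducible over Q(sqrt(disc)), so the group is D_4. The Galois group D_4 (4T3) has order 8, so the splitting field has degree 8 over Q.

8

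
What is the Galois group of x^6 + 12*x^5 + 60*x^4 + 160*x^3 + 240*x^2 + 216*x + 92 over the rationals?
6T15: A_6

The polynomial f is an irreducible sextic over Q, so G = Gal(f/Q) is one of the 16 transitive subgroups 6T1, ..., 6T16 of S_6. The discriminant of f is 746496000000 = 864000^2, a perfect square, so G is contained in A_6. The transitive groups of degree 6 contained in A_6 are: A_4 (6T4, order 12), S_4 (6T7, order 24), (C_3 x C_3) : C_4 (6T10, order 36), PSL(2,5) (6T12, order 60), A_6 (6T15, order 360). By Dedekind's theorem, for a prime p not dividing disc(f) the degrees of the irreducible factors of f mod p form the cycle type of an element of G. Factoring f modulo the 6 such primes p <= 23 (skipping 2, 3, 5, which divide the discriminant), each new pattern first appears at: mod 7: f = (x + 5)(x^5 + 4x^3 + 2x + 3), pattern 5+1; mod 23: f = (x)(x + 9)(x + 14)(x^3 + 12x^2 + 3x + 5), pattern 3+1+1+1. No other pattern occurs in this range, so the set of observed cycle types is {5+1, 3+1+1+1}. Among the candidates above, the only group containing elements of all these cycle types is A_6 (6T15) — each of A_4 (6T4), S_4 (6T7), (C_3 x C_3) : C_4 (6T10), PSL(2,5) (6T12) lacks at least one of them. Hence G = A_6 (6T15), of order 360.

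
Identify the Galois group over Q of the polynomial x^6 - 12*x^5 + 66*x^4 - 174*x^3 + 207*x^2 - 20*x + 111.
S_4 x C_2 (also written S4xC2)

The polynomial f is an irreducible sextic over Q, so G = Gal(f/Q) is one of the 16 transitive subgroups 6T1, ..., 6T16 of S_6. The discriminant of f is -9432877129000000, which is not a perfect square, so G is not contained in A_6. The transitive groups of degree 6 not contained in A_6 are: C_6 (6T1, order 6), S_3 (6T2, order 6), D_6 (6T3, order 12), C_3 x S_3 (6T5, order 18), A_4 x C_2 (6T6, order 24), S_4 (6T8, order 24), S_3 x S_3 (6T9, order 36), S_4 x C_2 (6T11, order 48), (S_3 x S_3) : C_2 (6T13, order 72), PGL(2,5) (6T14, order 120), S_6 (6T16, order 720). By Dedekind's theorem, for a prime p not dividing disc(f) the degrees of the irreducible factors of f mod p form the cycle type of an element of G. Factoring f modulo the 17 such primes p <= 73 (skipping 2, 5, 13, 31, which divide the discriminant), each new pattern first appears at: mod 3: f = (x)(x + 1)(x^4 + 2x^3 + x^2 + 2x + 1), pattern 4+1+1; mod 7: f = (x^6 + 2x^5 + 3x^4 + x^3 + 4x^2 + x + 6), pattern 6; mod 11: f = (x^2 + 4)(x^2 + 2x + 4)(x^2 + 8x + 9), pattern 2+2+2; mod 17: f = (x^2 + x + 7)(x^4 + 4x^3 + 4x^2 + 15x + 11), pattern 4+2; mod 37: f = (x)(x + 9)(x^2 + x + 10)(x^2 + 15x + 8), pattern 2+2+1+1; mod 41: f = (x^3 + 35x^2 + 7x + 32)(x^3 + 35x^2 + 23x + 15), pattern 3+3; mod 47: f = (x + 13)(x + 24)(x + 33)(x + 40)(x^2 + 19x + 35), pattern 2+1+1+1+1. No other pattern occurs in this range, so the set of observed cycle types is {4+1+1, 6, 2+2+2, 4+2, 2+2+1+1, 3+3, 2+1+1+1+1}. The candidates containing elements of all these cycle types are S_4 x C_2 (6T11) of order 48, S_6 (6T16) of order 720; the others are excluded. The observed types are precisely the cycle types that occur in S_4 x C_2 (6T11) (apart from the identity). Each of the other remaining candidates has further cycle types, and by the Chebotarev density theorem the matching factorization patterns would occur for a proportion of primes equal to their share of the group: S_6 (6T16) additionally contains elements of type 5+1, 3+2+1, 3+1+1+1 (304 of its 720 elements, about 42% of primes). None of the 17 primes tested shows any such pattern (for each of these groups the chance of that is below 10^-4), which rules them out. Hence G = S_4 x C_2 (6T11), of order 48.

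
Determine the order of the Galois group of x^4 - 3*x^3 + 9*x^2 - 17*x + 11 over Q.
The degree of the splitting field over Q equals the order of the Galois group, so first determine the group. The polynomial is an irreducible quartic over Q and its discriminant is 15125, which is not a perfect square, so the Galois group is not contained in A_4. The resolvent cubic y^3 - 9*y^2 + 7*y + 8 has exactly one rational root, so the Galois group is C_4 or D_4. The quartic becomes reducible over Q(sqrt(disc)), so the group is C_4. The Galois group C_4 (4T1) has order 4, so the splitting field has degree 4 over Q.

4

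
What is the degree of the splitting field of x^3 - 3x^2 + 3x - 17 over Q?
The degree of the splitting field over Q equals the order of the Galois group, so first determine the group. The polynomial is an irreducible cubic over Q and its discriminant is -6912, which is not a perfect square. For an irreducible cubic, a non-square discriminant gives Galois group S_3. The Galois group S_3 (3T2) has order 6, so the splitting field has degree 6 over Q.

6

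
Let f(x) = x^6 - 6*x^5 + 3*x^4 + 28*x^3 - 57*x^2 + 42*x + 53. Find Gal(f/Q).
The polynomial f is an irreducible sextic over Q, so G = Gal(f/Q) is one of the 16 transitive subgroups 6T1, ..., 6T16 of S_6. The discriminant of f is -450868486864896, which is not a perfect square, so G is not contained in A_6. The transitive groups of degree 6 not contained in A_6 are: C_6 (6T1, order 6), S_3 (6T2, order 6), D_6 (6T3, order 12), C_3 x S_3 (6T5, order 18), A_4 x C_2 (6T6, order 24), S_4 (6T8, order 24), S_3 x S_3 (6T9, order 36), S_4 x C_2 (6T11, order 48), (S_3 x S_3) : C_2 (6T13, order 72), PGL(2,5) (6T14, order 120), S_6 (6T16, order 720). By Dedekind's theorem, for a prime p not dividing disc(f) the degrees of the irreducible factors of f mod p form the cycle type of an element of G. Factoring f modulo the 33 such primes p <= 149 (skipping 2, 3, which divide the discriminant), each new pattern first appears at: mod 5: f = (x^3 + 3x + 2)(x^3 + 4x^2 + 4), pattern 3+3; mod 7: f = (x^6 + x^5 + 3x^4 + 6x^2 + 4), pattern 6; mod 17: f = (x + 3)(x + 12)(x^2 + 15x + 8)(x^2 + 15x + 15), pattern 2+2+1+1; mod 19: f = (x + 4)(x + 6)(x + 11)(x + 13)(x^2 + 17x + 6), pattern 2+1+1+1+1; mod 71: f = (x^2 + 69x + 4)(x^2 + 69x + 19)(x^2 + 69x + 39), pattern 2+2+2. No other pattern occurs in this range, so the set of observed cycle types is {3+3, 6, 2+2+1+1, 2+1+1+1+1, 2+2+2}. The candidates containing elements of all these cycle types are A_4 x C_2 (6T6) of order 24, S_4 x C_2 (6T11) of order 48, (S_3 x S_3) : C_2 (6T13) of order 72, S_6 (6T16) of order 720; the others are excluded. The observed types are precisely the cycle types that occur in A_4 x C_2 (6T6) (apart from the identity). Each of the other remaining candidates has further cycle types, and by the Chebotarev density theorem the matching factorization patterns would occur for a proportion of primes equal to their share of the group: S_4 x C_2 (6T11) additionally contains elements of type 4+2, 4+1+1 (12 of its 48 elements, about 25% of primes); (S_3 x S_3) : C_2 (6T13) additionally contains elements of type 4+2, 3+2+1, 3+1+1+1 (34 of its 72 elements, about 47% of primes); S_6 (6T16) additionally contains elements of type 5+1, 4+2, 4+1+1, 3+2+1, 3+1+1+1 (484 of its 720 elements, about 67% of primes). None of the 33 primes tested shows any such pattern (for each of these groups the chance of that is below 10^-4), which rules them out. Hence G = A_4 x C_2 (6T6), of order 24.

A_4 x C_2 (also written A4xC2)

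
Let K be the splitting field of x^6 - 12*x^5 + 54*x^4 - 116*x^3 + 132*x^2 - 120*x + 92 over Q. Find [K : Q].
The degree of the splitting field over Q equals the order of the Galois group, so first determine the group. The polynomial f is an irreducible sextic over Q, so G = Gal(f/Q) is one of the 16 transitive subgroups 6T1, ..., 6T16 of S_6. The discriminant of f is 2295624499200, which is not a perfect square, so G is not contained in A_6. The transitive groups of degree 6 not contained in A_6 are: C_6 (6T1, order 6), S_3 (6T2, order 6), D_6 (6T3, order 12), C_3 x S_3 (6T5, order 18), A_4 x C_2 (6T6, order 24), S_4 (6T8, order 24), S_3 x S_3 (6T9, order 36), S_4 x C_2 (6T11, order 48), (S_3 x S_3) : C_2 (6T13, order 72), PGL(2,5) (6T14, order 120), S_6 (6T16, order 720). By Dedekind's theorem, for a prime p not dividing disc(f) the degrees of the irreducible factors of f mod p form the cycle type of an element of G. Factoring f modulo the 79 such primes p <= 431 (skipping 2, 3, 5, 31, which divide the discriminant), each new pattern first appears at: mod 7: f = (x^3 + 3x^2 + 3x + 6)(x^3 + 6x^2 + 5x + 6), pattern 3+3; mod 11: f = (x^2 + 3x + 9)(x^2 + 3x + 10)(x^2 + 4x + 2), pattern 2+2+2; mod 13: f = (x^6 + x^5 + 2x^4 + x^3 + 2x^2 + 10x + 1), pattern 6; mod 17: f = (x + 1)(x + 13)(x^2 + 9x + 13)(x^2 + 16x + 10), pattern 2+2+1+1; mod 127: f = (x + 9)(x + 19)(x + 41)(x + 77)(x + 109)(x + 114), pattern 1+1+1+1+1+1. No other pattern occurs in this range, so the set of observed cycle types is {3+3, 2+2+2, 6, 2+2+1+1, 1+1+1+1+1+1}. The candidates containing elements of all these cycle types are D_6 (6T3) of order 12, A_4 x C_2 (6T6) of order 24, S_3 x S_3 (6T9) of order 36, S_4 x C_2 (6T11) of order 48, (S_3 x S_3) : C_2 (6T13) of order 72, PGL(2,5) (6T14) of order 120, S_6 (6T16) of order 720; the others are excluded. The observed types are precisely the cycle types that occur in D_6 (6T3). Each of the other remaining candidates has further cycle types, and by the Chebotarev density theorem the matching factorization patterns would occur for a proportion of primes equal to their share of the group: A_4 x C_2 (6T6) additionally contains elements of type 2+1+1+1+1 (3 of its 24 elements, about 12% of primes); S_3 x S_3 (6T9) additionally contains elements of type 3+1+1+1 (4 of its 36 elements, about 11% of primes); S_4 x C_2 (6T11) additionally contains elements of type 4+2, 4+1+1, 2+1+1+1+1 (15 of its 48 elements, about 31% of primes); (S_3 x S_3) : C_2 (6T13) additionally contains elements of type 4+2, 3+2+1, 3+1+1+1, 2+1+1+1+1 (40 of its 72 elements, about 56% of primes); PGL(2,5) (6T14) additionally contains elements of type 5+1, 4+1+1 (54 of its 120 elements, about 45% of primes); S_6 (6T16) additionally contains elements of type 5+1, 4+2, 4+1+1, 3+2+1, 3+1+1+1, 2+1+1+1+1 (499 of its 720 elements, about 69% of primes). None of the 79 primes tested shows any such pattern (for each of these groups the chance of that is below 10^-4), which rules them out. Hence G = D_6 (6T3), of order 12. The Galois group D_6 (6T3) has order 12, so the splitting field has degree 12 over Q.

12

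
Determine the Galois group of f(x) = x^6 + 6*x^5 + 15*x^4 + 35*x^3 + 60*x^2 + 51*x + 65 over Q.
The polynomial f is an irreducible sextic over Q, so G = Gal(f/Q) is one of the 16 transitive subgroups 6T1, ..., 6T16 of S_6. The discriminant of f is 42688773981, which is not a perfect square, so G is not contained in A_6. The transitive groups of degree 6 not contained in A_6 are: C_6 (6T1, order 6), S_3 (6T2, order 6), D_6 (6T3, order 12), C_3 x S_3 (6T5, order 18), A_4 x C_2 (6T6, order 24), S_4 (6T8, order 24), S_3 x S_3 (6T9, order 36), S_4 x C_2 (6T11, order 48), (S_3 x S_3) : C_2 (6T13, order 72), PGL(2,5) (6T14, order 120), S_6 (6T16, order 720). By Dedekind's theorem, for a prime p not dividing disc(f) the degrees of the irreducible factors of f mod p form the cycle type of an element of G. Factoring f modulo the 16 such primes p <= 67 (skipping 3, 7, 29, which divide the discriminant), each new pattern first appears at: mod 2: f = (x^6 + x^4 + x^3 + x + 1), pattern 6; mod 5: f = (x)(x + 2)(x^2 + x + 1)(x^2 + 3x + 3), pattern 2+2+1+1; mod 13: f = (x)(x + 5)(x + 11)(x^3 + 3x^2 + 3x + 4), pattern 3+1+1+1; mod 19: f = (x^2 + 12x + 9)(x^2 + 15x + 11)(x^2 + 17x + 2), pattern 2+2+2; mod 67: f = (x^3 + 3x^2 + 3x + 27)(x^3 + 3x^2 + 3x + 57), pattern 3+3. No other pattern occurs in this range, so the set of observed cycle types is {6, 2+2+1+1, 3+1+1+1, 2+2+2, 3+3}. The candidates containing elements of all these cycle types are S_3 x S_3 (6T9) of order 36, (S_3 x S_3) : C_2 (6T13) of order 72, S_6 (6T16) of order 720; the others are excluded. The observed types are precisely the cycle types that occur in S_3 x S_3 (6T9) (apart from the identity). Each of the other remaining candidates has further cycle types, and by the Chebotarev density theorem the matching factorization patterns would occur for a proportion of primes equal to their share of the group: (S_3 x S_3) : C_2 (6T13) additionally contains elements of type 4+2, 3+2+1, 2+1+1+1+1 (36 of its 72 elements, about 50% of primes); S_6 (6T16) additionally contains elements of type 5+1, 4+2, 4+1+1, 3+2+1, 2+1+1+1+1 (459 of its 720 elements, about 64% of primes). None of the 16 primes tested shows any such pattern (for each of these groups the chance of that is below 10^-4), which rules them out. Hence G = S_3 x S_3 (6T9), of order 36.

S_3 x S_3, the direct product S_3 x S_3 in its degree-6 action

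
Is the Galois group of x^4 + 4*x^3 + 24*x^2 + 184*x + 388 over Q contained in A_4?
Yes

The polynomial is irreducible of degree 4 over Q. Its discriminant is 1194393600 = 34560^2, a perfect square. A Galois group lies in the alternating group exactly when the discriminant is a square in Q, so the Galois group (V_4) is contained in A_4.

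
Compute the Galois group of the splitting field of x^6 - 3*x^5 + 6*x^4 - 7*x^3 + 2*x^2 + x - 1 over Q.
The polynomial f is an irreducible sextic over Q, so G = Gal(f/Q) is one of the 16 transitive subgroups 6T1, ..., 6T16 of S_6. The discriminant of f is 810448, which is not a perfect square, so G is not contained in A_6. The transitive groups of degree 6 not contained in A_6 are: C_6 (6T1, order 6), S_3 (6T2, order 6), D_6 (6T3, order 12), C_3 x S_3 (6T5, order 18), A_4 x C_2 (6T6, order 24), S_4 (6T8, order 24), S_3 x S_3 (6T9, order 36), S_4 x C_2 (6T11, order 48), (S_3 x S_3) : C_2 (6T13, order 72), PGL(2,5) (6T14, order 120), S_6 (6T16, order 720). By Dedekind's theorem, for a prime p not dividing disc(f) the degrees of the irreducible factors of f mod p form the cycle type of an element of G. Factoring f modulo the 22 such primes p <= 89 (skipping 2, 37, which divide the discriminant), each new pattern first appears at: mod 3: f = (x^3 + x^2 + x + 2)(x^3 + 2x^2 + 1), pattern 3+3; mod 5: f = (x^2 + 3)(x^2 + 3x + 4)(x^2 + 4x + 2), pattern 2+2+2; mod 17: f = (x + 1)(x + 15)(x^4 + 15x^3 + 6x^2 + 12x + 9), pattern 4+1+1; mod 67: f = (x + 4)(x + 62)(x^2 + 66x + 40)(x^2 + 66x + 50), pattern 2+2+1+1. No other pattern occurs in this range, so the set of observed cycle types is {3+3, 2+2+2, 4+1+1, 2+2+1+1}. The candidates containing elements of all these cycle types are S_4 (6T8) of order 24, S_4 x C_2 (6T11) of order 48, PGL(2,5) (6T14) of order 120, S_6 (6T16) of order 720; the others are excluded. The observed types are precisely the cycle types that occur in S_4 (6T8) (apart from the identity). Each of the other remaining candidates has further cycle types, and by the Chebotarev density theorem the matching factorization patterns would occur for a proportion of primes equal to their share of the group: S_4 x C_2 (6T11) additionally contains elements of type 6, 4+2, 2+1+1+1+1 (17 of its 48 elements, about 35% of primes); PGL(2,5) (6T14) additionally contains elements of type 6, 5+1 (44 of its 120 elements, about 37% of primes); S_6 (6T16) additionally contains elements of type 6, 5+1, 4+2, 3+2+1, 3+1+1+1, 2+1+1+1+1 (529 of its 720 elements, about 73% of primes). None of the 22 primes tested shows any such pattern (for each of these groups the chance of that is below 10^-4), which rules them out. Hence G = S_4 (6T8), of order 24.

S_4, S_4(6c), the S_4-action on 6 points not in A_6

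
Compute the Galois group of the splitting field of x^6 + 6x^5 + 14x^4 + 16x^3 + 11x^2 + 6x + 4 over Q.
6T8: S_4

The polynomial f is an irreducible sextic over Q, so G = Gal(f/Q) is one of the 16 transitive subgroups 6T1, ..., 6T16 of S_6. The discriminant of f is -5120000, which is not a perfect square, so G is not contained in A_6. The transitive groups of degree 6 not contained in A_6 are: C_6 (6T1, order 6), S_3 (6T2, order 6), D_6 (6T3, order 12), C_3 x S_3 (6T5, order 18), A_4 x C_2 (6T6, order 24), S_4 (6T8, order 24), S_3 x S_3 (6T9, order 36), S_4 x C_2 (6T11, order 48), (S_3 x S_3) : C_2 (6T13, order 72), PGL(2,5) (6T14, order 120), S_6 (6T16, order 720). By Dedekind's theorem, for a prime p not dividing disc(f) the degrees of the irreducible factors of f mod p form the cycle type of an element of G. Factoring f modulo the 22 such primes p <= 89 (skipping 2, 5, which divide the discriminant), each new pattern first appears at: mod 3: f = (x^3 + x^2 + 2x + 1)(x^3 + 2x^2 + x + 1), pattern 3+3; mod 7: f = (x^2 + x + 6)(x^2 + 2x + 3)(x^2 + 3x + 1), pattern 2+2+2; mod 13: f = (x + 5)(x + 10)(x^4 + 4x^3 + 8x^2 + 8x + 11), pattern 4+1+1; mod 43: f = (x + 13)(x + 32)(x^2 + 2x + 5)(x^2 + 2x + 11), pattern 2+2+1+1. No other pattern occurs in this range, so the set of observed cycle types is {3+3, 2+2+2, 4+1+1, 2+2+1+1}. The candidates containing elements of all these cycle types are S_4 (6T8) of order 24, S_4 x C_2 (6T11) of order 48, PGL(2,5) (6T14) of order 120, S_6 (6T16) of order 720; the others are excluded. The observed types are precisely the cycle types that occur in S_4 (6T8) (apart from the identity). Each of the other remaining candidates has further cycle types, and by the Chebotarev density theorem the matching factorization patterns would occur for a proportion of primes equal to their share of the group: S_4 x C_2 (6T11) additionally contains elements of type 6, 4+2, 2+1+1+1+1 (17 of its 48 elements, about 35% of primes); PGL(2,5) (6T14) additionally contains elements of type 6, 5+1 (44 of its 120 elements, about 37% of primes); S_6 (6T16) additionally contains elements of type 6, 5+1, 4+2, 3+2+1, 3+1+1+1, 2+1+1+1+1 (529 of its 720 elements, about 73% of primes). None of the 22 primes tested shows any such pattern (for each of these groups the chance of that is below 10^-4), which rules them out. Hence G = S_4 (6T8), of order 24.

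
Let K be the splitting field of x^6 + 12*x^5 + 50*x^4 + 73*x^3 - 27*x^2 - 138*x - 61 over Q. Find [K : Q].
The degree of the splitting field over Q equals the order of the Galois group, so first determine the group. The polynomial f is an irreducible sextic over Q, so G = Gal(f/Q) is one of the 16 transitive subgroups 6T1, ..., 6T16 of S_6. The discriminant of f is 30991489 = 5567^2, a perfect square, so G is contained in A_6. The transitive groups of degree 6 contained in A_6 are: A_4 (6T4, order 12), S_4 (6T7, order 24), (C_3 x C_3) : C_4 (6T10, order 36), PSL(2,5) (6T12, order 60), A_6 (6T15, order 360). By Dedekind's theorem, for a prime p not dividing disc(f) the degrees of the irreducible factors of f mod p form the cycle type of an element of G. Factoring f modulo the 21 such primes p <= 79 (skipping 19, which divides the discriminant), each new pattern first appears at: mod 2: f = (x + 1)(x^5 + x^4 + x^3 + x + 1), pattern 5+1; mod 7: f = (x^3 + x^2 + 3x + 5)(x^3 + 4x^2 + x + 6), pattern 3+3; mod 61: f = (x)(x + 39)(x^2 + 15x + 13)(x^2 + 19x + 12), pattern 2+2+1+1. No other pattern occurs in this range, so the set of observed cycle types is {5+1, 3+3, 2+2+1+1}. The candidates containing elements of all these cycle types are PSL(2,5) (6T12) of order 60, A_6 (6T15) of order 360; the others are excluded. The observed types are precisely the cycle types that occur in PSL(2,5) (6T12) (apart from the identity). Each of the other remaining candidates has further cycle types, and by the Chebotarev density theorem the matching factorization patterns would occur for a proportion of primes equal to their share of the group: A_6 (6T15) additionally contains elements of type 4+2, 3+1+1+1 (130 of its 360 elements, about 36% of primes). None of the 21 primes tested shows any such pattern (for each of these groups the chance of that is below 10^-4), which rules them out. Hence G = PSL(2,5) (6T12), of order 60. The Galois group PSL(2,5) (6T12) has order 60, so the splitting field has degree 60 over Q.

60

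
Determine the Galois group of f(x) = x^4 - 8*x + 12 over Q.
The polynomial is an irreducible quartic over Q and its discriminant is 331776 = 576^2, a perfect square, so the Galois group is contained in A_4. The resolvent cubic y^3 - 48*y - 64 is irreducible over Q. An irreducible resolvent with square discriminant gives A_4.

A_4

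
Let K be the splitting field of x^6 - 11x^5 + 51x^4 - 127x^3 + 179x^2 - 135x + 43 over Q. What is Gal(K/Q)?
C_6 (order 6)

The polynomial f is an irreducible sextic over Q, so G = Gal(f/Q) is one of the 16 transitive subgroups 6T1, ..., 6T16 of S_6. The discriminant of f is -16807, which is not a perfect square, so G is not contained in A_6. The transitive groups of degree 6 not contained in A_6 are: C_6 (6T1, order 6), S_3 (6T2, order 6), D_6 (6T3, order 12), C_3 x S_3 (6T5, order 18), A_4 x C_2 (6T6, order 24), S_4 (6T8, order 24), S_3 x S_3 (6T9, order 36), S_4 x C_2 (6T11, order 48), (S_3 x S_3) : C_2 (6T13, order 72), PGL(2,5) (6T14, order 120), S_6 (6T16, order 720). By Dedekind's theorem, for a prime p not dividing disc(f) the degrees of the irreducible factors of f mod p form the cycle type of an element of G. Factoring f modulo the 37 such primes p <= 163 (skipping 7, which divides the discriminant), each new pattern first appears at: mod 2: f = (x^3 + x + 1)(x^3 + x^2 + 1), pattern 3+3; mod 3: f = (x^6 + x^5 + 2x^3 + 2x^2 + 1), pattern 6; mod 13: f = (x^2 + x + 8)(x^2 + 2x + 6)(x^2 + 12x + 12), pattern 2+2+2; mod 29: f = (x + 2)(x + 3)(x + 4)(x + 7)(x + 11)(x + 20), pattern 1+1+1+1+1+1. No other pattern occurs in this range, so the set of observed cycle types is {3+3, 6, 2+2+2, 1+1+1+1+1+1}. The candidates containing elements of all these cycle types are C_6 (6T1) of order 6, D_6 (6T3) of order 12, C_3 x S_3 (6T5) of order 18, A_4 x C_2 (6T6) of order 24, S_3 x S_3 (6T9) of order 36, S_4 x C_2 (6T11) of order 48, (S_3 x S_3) : C_2 (6T13) of order 72, PGL(2,5) (6T14) of order 120, S_6 (6T16) of order 720; the others are excluded. The observed types are precisely the cycle types that occur in C_6 (6T1). Each of the other remaining candidates has further cycle types, and by the Chebotarev density theorem the matching factorization patterns would occur for a proportion of primes equal to their share of the group: D_6 (6T3) additionally contains elements of type 2+2+1+1 (3 of its 12 elements, about 25% of primes); C_3 x S_3 (6T5) additionally contains elements of type 3+1+1+1 (4 of its 18 elements, about 22% of primes); A_4 x C_2 (6T6) additionally contains elements of type 2+2+1+1, 2+1+1+1+1 (6 of its 24 elements, about 25% of primes); S_3 x S_3 (6T9) additionally contains elements of type 3+1+1+1, 2+2+1+1 (13 of its 36 elements, about 36% of primes); S_4 x C_2 (6T11) additionally contains elements of type 4+2, 4+1+1, 2+2+1+1, 2+1+1+1+1 (24 of its 48 elements, about 50% of primes); (S_3 x S_3) : C_2 (6T13) additionally contains elements of type 4+2, 3+2+1, 3+1+1+1, 2+2+1+1, 2+1+1+1+1 (49 of its 72 elements, about 68% of primes); PGL(2,5) (6T14) additionally contains elements of type 5+1, 4+1+1, 2+2+1+1 (69 of its 120 elements, about 58% of primes); S_6 (6T16) additionally contains elements of type 5+1, 4+2, 4+1+1, 3+2+1, 3+1+1+1, 2+2+1+1, 2+1+1+1+1 (544 of its 720 elements, about 76% of primes). None of the 37 primes tested shows any such pattern (for each of these groups the chance of that is below 10^-4), which rules them out. Hence G = C_6 (6T1), of order 6.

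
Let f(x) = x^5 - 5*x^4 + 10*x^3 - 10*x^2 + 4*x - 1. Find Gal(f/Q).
The polynomial f is an irreducible quintic over Q, so G = Gal(f/Q) is a transitive subgroup of S_5: one of C_5 (5T1, order 5), D_5 (5T2, order 10), F_20 (5T3, order 20), A_5 (5T4, order 60) or S_5 (5T5, order 120). The discriminant of f is 2869, which is not a perfect square, so G is not contained in A_5. The transitive groups of degree 5 not contained in A_5 are: F_20 (5T3, order 20), S_5 (5T5, order 120). By Dedekind's theorem, for a prime p not dividing disc(f) the degrees of the irreducible factors of f mod p form the cycle type of an element of G. Factoring f modulo the first such prime p = 2, each new pattern first appears at: mod 2: f = (x^2 + x + 1)(x^3 + x + 1), pattern 3+2. No other pattern occurs in this range, so the set of observed cycle types is {3+2}. Among the candidates above, the only group containing elements of all these cycle types is S_5 (5T5) — F_20 (5T3) lacks at least one of them. Hence G = S_5 (5T5), of order 120.

S_5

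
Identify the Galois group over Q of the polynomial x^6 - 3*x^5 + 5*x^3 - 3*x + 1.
S_3, S_3 acting on 6 points

The polynomial f is an irreducible sextic over Q, so G = Gal(f/Q) is one of the 16 transitive subgroups 6T1, ..., 6T16 of S_6. The discriminant of f is -34992, which is not a perfect square, so G is not contained in A_6. The transitive groups of degree 6 not contained in A_6 are: C_6 (6T1, order 6), S_3 (6T2, order 6), D_6 (6T3, order 12), C_3 x S_3 (6T5, order 18), A_4 x C_2 (6T6, order 24), S_4 (6T8, order 24), S_3 x S_3 (6T9, order 36), S_4 x C_2 (6T11, order 48), (S_3 x S_3) : C_2 (6T13, order 72), PGL(2,5) (6T14, order 120), S_6 (6T16, order 720). By Dedekind's theorem, for a prime p not dividing disc(f) the degrees of the irreducible factors of f mod p form the cycle type of an element of G. Factoring f modulo the 23 such primes p <= 97 (skipping 2, 3, which divide the discriminant), each new pattern first appears at: mod 5: f = (x^2 + x + 1)(x^2 + 2x + 3)(x^2 + 4x + 2), pattern 2+2+2; mod 7: f = (x^3 + x^2 + 3x + 1)(x^3 + 3x^2 + x + 1), pattern 3+3; mod 31: f = (x + 3)(x + 7)(x + 9)(x + 21)(x + 23)(x + 27), pattern 1+1+1+1+1+1. No other pattern occurs in this range, so the set of observed cycle types is {2+2+2, 3+3, 1+1+1+1+1+1}. The candidates containing elements of all these cycle types are C_6 (6T1) of order 6, S_3 (6T2) of order 6, D_6 (6T3) of order 12, C_3 x S_3 (6T5) of order 18, A_4 x C_2 (6T6) of order 24, S_4 (6T8) of order 24, S_3 x S_3 (6T9) of order 36, S_4 x C_2 (6T11) of order 48, (S_3 x S_3) : C_2 (6T13) of order 72, PGL(2,5) (6T14) of order 120, S_6 (6T16) of order 720; the others are excluded. The observed types are precisely the cycle types that occur in S_3 (6T2). Each of the other remaining candidates has further cycle types, and by the Chebotarev density theorem the matching factorization patterns would occur for a proportion of primes equal to their share of the group: C_6 (6T1) additionally contains elements of type 6 (2 of its 6 elements, about 33% of primes); D_6 (6T3) additionally contains elements of type 6, 2+2+1+1 (5 of its 12 elements, about 42% of primes); C_3 x S_3 (6T5) additionally contains elements of type 6, 3+1+1+1 (10 of its 18 elements, about 56% of primes); A_4 x C_2 (6T6) additionally contains elements of type 6, 2+2+1+1, 2+1+1+1+1 (14 of its 24 elements, about 58% of primes); S_4 (6T8) additionally contains elements of type 4+1+1, 2+2+1+1 (9 of its 24 elements, about 38% of primes); S_3 x S_3 (6T9) additionally contains elements of type 6, 3+1+1+1, 2+2+1+1 (25 of its 36 elements, about 69% of primes); S_4 x C_2 (6T11) additionally contains elements of type 6, 4+2, 4+1+1, 2+2+1+1, 2+1+1+1+1 (32 of its 48 elements, about 67% of primes); (S_3 x S_3) : C_2 (6T13) additionally contains elements of type 6, 4+2, 3+2+1, 3+1+1+1, 2+2+1+1, 2+1+1+1+1 (61 of its 72 elements, about 85% of primes); PGL(2,5) (6T14) additionally contains elements of type 6, 5+1, 4+1+1, 2+2+1+1 (89 of its 120 elements, about 74% of primes); S_6 (6T16) additionally contains elements of type 6, 5+1, 4+2, 4+1+1, 3+2+1, 3+1+1+1, 2+2+1+1, 2+1+1+1+1 (664 of its 720 elements, about 92% of primes). None of the 23 primes tested shows any such pattern (for each of these groups the chance of that is below 10^-4), which rules them out. Hence G = S_3 (6T2), of order 6.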